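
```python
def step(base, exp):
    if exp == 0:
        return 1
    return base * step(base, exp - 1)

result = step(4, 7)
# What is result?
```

step(4, 7) = 4 * 4 * 4 * 4 * 4 * 4 * 4 = 16384

Answer: 16384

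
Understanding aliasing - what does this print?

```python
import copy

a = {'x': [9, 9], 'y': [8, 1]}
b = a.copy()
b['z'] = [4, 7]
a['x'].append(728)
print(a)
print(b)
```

Key concept: shallow copy of dict with mutable values.
Step by step:
`a = {'x': [9, 9], 'y': [8, 1]}` → a = {'x': [9, 9], 'y': [8, 1]}
`b = a.copy()` → b = {'x': [9, 9], 'y': [8, 1]}
`b['z'] = [4, 7]` → b = {'x': [9, 9], 'y': [8, 1], 'z': [4, 7]}
`a['x'].append(728)` → a = {'x': [9, 9, 728], 'y': [8, 1]}; b = {'x': [9, 9, 728], 'y': [8, 1], 'z': [4, 7]}
`print(a)` → prints {'x': [9, 9, 728], 'y': [8, 1]}
`print(b)` → prints {'x': [9, 9, 728], 'y': [8, 1], 'z': [4, 7]}

Answer:
{'x': [9, 9, 728], 'y': [8, 1]}
{'x': [9, 9, 728], 'y': [8, 1], 'z': [4, 7]}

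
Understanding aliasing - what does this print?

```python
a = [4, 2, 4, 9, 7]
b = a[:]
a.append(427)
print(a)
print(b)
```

Key concept: slice [:] creates copy.
Step by step:
`a = [4, 2, 4, 9, 7]` → a = [4, 2, 4, 9, 7]
`b = a[:]` → b = [4, 2, 4, 9, 7]
`a.append(427)` → a = [4, 2, 4, 9, 7, 427]
`print(a)` → prints [4, 2, 4, 9, 7, 427]
`print(b)` → prints [4, 2, 4, 9, 7]

Answer:
[4, 2, 4, 9, 7, 427]
[4, 2, 4, 9, 7]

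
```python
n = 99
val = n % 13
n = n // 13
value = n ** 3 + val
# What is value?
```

Trace:
`n = 99` → n = 99
`val = n % 13` → val = 8
`n = n // 13` → n = 7
`value = n ** 3 + val` → value = 351
So value = 351

Answer: 351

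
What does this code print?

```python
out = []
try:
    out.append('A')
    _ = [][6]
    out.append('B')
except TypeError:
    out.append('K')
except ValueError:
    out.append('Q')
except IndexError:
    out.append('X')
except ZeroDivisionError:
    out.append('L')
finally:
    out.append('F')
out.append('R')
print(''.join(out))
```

Execution trace: 'A' (try body) → 'X' (except IndexError) → 'F' (finally) → 'R' (after the try/except). Output: AXFR

Answer: AXFR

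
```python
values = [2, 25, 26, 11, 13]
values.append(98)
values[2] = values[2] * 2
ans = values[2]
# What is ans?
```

Trace:
`values = [2, 25, 26, 11, 13]` → values = [2, 25, 26, 11, 13]
`values.append(98)` → values = [2, 25, 26, 11, 13, 98]
`values[2] = values[2] * 2` → values = [2, 25, 52, 11, 13, 98]
`ans = values[2]` → ans = 52
So ans = 52

Answer: 52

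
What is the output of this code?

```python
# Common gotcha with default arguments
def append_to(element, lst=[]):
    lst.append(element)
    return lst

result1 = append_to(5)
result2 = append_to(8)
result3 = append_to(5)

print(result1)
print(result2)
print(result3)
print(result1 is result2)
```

Key concept: mutable default argument gotcha.
Step by step:
`result1 = append_to(5)` → result1 = [5]
`result2 = append_to(8)` → result1 = [5, 8] (same object as result2); result2 = [5, 8] (same object as result1)
`result3 = append_to(5)` → result1 = [5, 8, 5] (same object as result2, result3); result2 = [5, 8, 5] (same object as result1, result3); result3 = [5, 8, 5] (same object as result1, result2)
`print(result1)` → prints [5, 8, 5]
`print(result2)` → prints [5, 8, 5]
`print(result3)` → prints [5, 8, 5]
`print(result1 is result2)` → prints True

Answer:
[5, 8, 5]
[5, 8, 5]
[5, 8, 5]
True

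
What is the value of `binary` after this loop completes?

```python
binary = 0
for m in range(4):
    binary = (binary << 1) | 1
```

Build 4 consecutive 1-bits: 0b1111
`binary` takes the values: 0 → 1 → 3 → 7 → 15

Answer: 15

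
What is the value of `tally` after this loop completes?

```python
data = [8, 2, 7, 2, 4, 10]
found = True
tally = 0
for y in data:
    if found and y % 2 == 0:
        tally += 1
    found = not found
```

Count even values at even positions
`tally` takes the values: 0 → 1 → 2

Answer: 2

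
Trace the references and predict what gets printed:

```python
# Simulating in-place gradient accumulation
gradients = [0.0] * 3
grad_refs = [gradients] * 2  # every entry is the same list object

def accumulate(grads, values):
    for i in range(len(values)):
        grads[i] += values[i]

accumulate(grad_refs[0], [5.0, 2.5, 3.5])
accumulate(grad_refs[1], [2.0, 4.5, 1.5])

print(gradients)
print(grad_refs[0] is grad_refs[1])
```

Key concept: gradient accumulation aliasing.
Step by step:
`gradients = [0.0] * 3` → gradients = [0.0, 0.0, 0.0]
`grad_refs = [gradients] * 2` → grad_refs = [[0.0, 0.0, 0.0], [0.0, 0.0, 0.0]]
`accumulate(grad_refs[0], [5.0, 2.5, 3.5])` → gradients = [5.0, 2.5, 3.5]; grad_refs = [[5.0, 2.5, 3.5], [5.0, 2.5, 3.5]]
`accumulate(grad_refs[1], [2.0, 4.5, 1.5])` → gradients = [7.0, 7.0, 5.0]; grad_refs = [[7.0, 7.0, 5.0], [7.0, 7.0, 5.0]]
`print(gradients)` → prints [7.0, 7.0, 5.0]
`print(grad_refs[0] is grad_refs[1])` → prints True

Answer:
[7.0, 7.0, 5.0]
True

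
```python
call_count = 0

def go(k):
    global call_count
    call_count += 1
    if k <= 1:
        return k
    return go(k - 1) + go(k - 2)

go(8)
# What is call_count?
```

Calls(k) = 1 + Calls(k-1) + Calls(k-2); Calls(0)=Calls(1)=1. For k=8 this gives 67.

Answer: 67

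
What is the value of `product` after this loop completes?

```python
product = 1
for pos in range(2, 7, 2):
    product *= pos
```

Product of even numbers 2 to 6
`product` takes the values: 1 → 2 → 8 → 48

Answer: 48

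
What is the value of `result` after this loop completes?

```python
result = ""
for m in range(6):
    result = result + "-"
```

Repeat '-' 6 times
`result` takes the values: "" → "-" → "--" → "---" → "----" → "-----" → "------"

Answer: "------"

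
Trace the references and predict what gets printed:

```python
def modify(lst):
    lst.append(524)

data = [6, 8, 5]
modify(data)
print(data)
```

Key concept: function modifies passed list.
Step by step:
`data = [6, 8, 5]` → data = [6, 8, 5]
`modify(data)` → data = [6, 8, 5, 524]
`print(data)` → prints [6, 8, 5, 524]

Answer: [6, 8, 5, 524]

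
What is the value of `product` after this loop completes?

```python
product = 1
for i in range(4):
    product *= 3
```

3^4 = 81
`product` takes the values: 1 → 3 → 9 → 27 → 81

Answer: 81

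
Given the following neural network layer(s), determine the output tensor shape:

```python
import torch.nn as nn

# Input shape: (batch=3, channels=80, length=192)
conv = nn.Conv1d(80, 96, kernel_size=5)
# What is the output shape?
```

Input: (3, 80, 192) -> Output: (3, 96, 188)

Answer: (3, 96, 188)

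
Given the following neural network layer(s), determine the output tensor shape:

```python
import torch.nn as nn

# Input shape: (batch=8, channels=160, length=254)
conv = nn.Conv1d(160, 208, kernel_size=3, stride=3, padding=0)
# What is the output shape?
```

Input: (8, 160, 254) -> Output: (8, 208, 84)

Answer: (8, 208, 84)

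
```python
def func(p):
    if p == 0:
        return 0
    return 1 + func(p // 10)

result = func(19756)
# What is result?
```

Count of digits of 19756: 5

Answer: 5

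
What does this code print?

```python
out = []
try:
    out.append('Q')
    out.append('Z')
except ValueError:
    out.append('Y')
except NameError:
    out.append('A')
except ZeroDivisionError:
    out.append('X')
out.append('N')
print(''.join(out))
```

Execution trace: 'Q' (try body) → 'Z' (try body, no exception) → 'N' (after the try/except). Output: QZN

Answer: QZN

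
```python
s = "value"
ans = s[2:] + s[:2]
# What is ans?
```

Trace:
`s = "value"` → s = 'value'
`ans = s[2:] + s[:2]` → ans = 'lueva'
So ans = 'lueva'

Answer: 'lueva'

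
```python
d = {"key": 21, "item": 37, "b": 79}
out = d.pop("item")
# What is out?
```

Trace:
`d = {"key": 21, "item": 37, "b": 79}` → d = {'key': 21, 'item': 37, 'b': 79}
`out = d.pop("item")` → d = {'key': 21, 'b': 79}; out = 37
So out = 37

Answer: 37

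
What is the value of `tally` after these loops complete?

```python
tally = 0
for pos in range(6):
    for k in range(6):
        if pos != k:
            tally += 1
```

6² - 6 (exclude diagonal)
`tally` takes the values: 0 → 1 → 2 → 3 → 4 → 5 → 6 → 7 → 8 → 9 → 10 → 11 → 12 → 13 → 14 → 15 → 16 → 17 → 18 → 19 → 20 → 21 → 22 → 23 → 24 → 25 → 26 → 27 → 28 → 29 → 30

Answer: 30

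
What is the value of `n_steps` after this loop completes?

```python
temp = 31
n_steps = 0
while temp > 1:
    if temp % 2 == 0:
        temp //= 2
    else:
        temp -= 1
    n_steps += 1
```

Steps to reduce 31 to 1
`n_steps` takes the values: 0 → 1 → 2 → 3 → 4 → 5 → 6 → 7 → 8

Answer: 8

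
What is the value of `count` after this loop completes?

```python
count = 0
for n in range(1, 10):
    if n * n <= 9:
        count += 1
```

Count numbers where n² ≤ 9
`count` takes the values: 0 → 1 → 2 → 3

Answer: 3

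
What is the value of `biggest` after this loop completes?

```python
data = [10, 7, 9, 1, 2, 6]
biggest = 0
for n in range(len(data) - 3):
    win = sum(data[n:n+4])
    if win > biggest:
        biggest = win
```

Max sum of 4-element window in [10, 7, 9, 1, 2, 6]
`biggest` takes the values: 0 → 27

Answer: 27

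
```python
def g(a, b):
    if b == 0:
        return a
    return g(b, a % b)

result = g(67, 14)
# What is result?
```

g(67, 14) -> g(14, 11) -> g(11, 3) -> g(3, 2) -> g(2, 1) -> g(1, 0) -> 1

Answer: 1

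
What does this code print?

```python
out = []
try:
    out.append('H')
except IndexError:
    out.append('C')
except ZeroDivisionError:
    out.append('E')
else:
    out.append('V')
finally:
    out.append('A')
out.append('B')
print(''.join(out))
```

Execution trace: 'H' (try body, no exception) → 'V' (else) → 'A' (finally) → 'B' (after the try/except). Output: HVAB

Answer: HVAB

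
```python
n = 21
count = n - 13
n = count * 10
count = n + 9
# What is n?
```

Trace:
`n = 21` → n = 21
`count = n - 13` → count = 8
`n = count * 10` → n = 80
`count = n + 9` → count = 89
So n = 80

Answer: 80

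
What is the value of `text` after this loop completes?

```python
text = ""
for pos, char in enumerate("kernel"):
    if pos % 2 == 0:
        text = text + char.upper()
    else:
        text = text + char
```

Uppercase even positions in 'kernel'
`text` takes the values: "" → "K" → "Ke" → "KeR" → "KeRn" → "KeRnE" → "KeRnEl"

Answer: "KeRnEl"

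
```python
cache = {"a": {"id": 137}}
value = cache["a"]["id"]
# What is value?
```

Trace:
`cache = {"a": {"id": 137}}` → cache = {'a': {'id': 137}}
`value = cache["a"]["id"]` → value = 137
So value = 137

Answer: 137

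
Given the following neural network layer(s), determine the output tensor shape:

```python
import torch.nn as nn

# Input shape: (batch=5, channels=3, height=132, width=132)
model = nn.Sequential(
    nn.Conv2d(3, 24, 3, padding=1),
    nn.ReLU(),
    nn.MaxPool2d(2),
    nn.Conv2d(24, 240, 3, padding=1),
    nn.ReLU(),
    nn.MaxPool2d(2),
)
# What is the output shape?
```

Input: (5, 3, 132, 132) -> after first Conv2d: (5, 24, 132, 132) -> after first MaxPool2d: (5, 24, 66, 66) -> after second Conv2d: (5, 240, 66, 66) -> Output: (5, 240, 33, 33)

Answer: (5, 240, 33, 33)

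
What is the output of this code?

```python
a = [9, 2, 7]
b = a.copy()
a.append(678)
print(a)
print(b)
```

Key concept: list.copy() creates independent copy.
Step by step:
`a = [9, 2, 7]` → a = [9, 2, 7]
`b = a.copy()` → b = [9, 2, 7]
`a.append(678)` → a = [9, 2, 7, 678]
`print(a)` → prints [9, 2, 7, 678]
`print(b)` → prints [9, 2, 7]

Answer:
[9, 2, 7, 678]
[9, 2, 7]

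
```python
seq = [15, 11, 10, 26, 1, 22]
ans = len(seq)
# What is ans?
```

Trace:
`seq = [15, 11, 10, 26, 1, 22]` → seq = [15, 11, 10, 26, 1, 22]
`ans = len(seq)` → ans = 6
So ans = 6

Answer: 6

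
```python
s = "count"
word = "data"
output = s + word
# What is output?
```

Trace:
`s = "count"` → s = 'count'
`word = "data"` → word = 'data'
`output = s + word` → output = 'countdata'
So output = 'countdata'

Answer: 'countdata'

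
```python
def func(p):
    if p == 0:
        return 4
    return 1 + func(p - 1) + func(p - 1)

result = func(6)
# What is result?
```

func(p) = 1 + 2·func(p-1), func(0)=4. Closed form: (4+1)·2^6 - 1 = 319.

Answer: 319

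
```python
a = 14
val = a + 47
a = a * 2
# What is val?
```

Trace:
`a = 14` → a = 14
`val = a + 47` → val = 61
`a = a * 2` → a = 28
So val = 61

Answer: 61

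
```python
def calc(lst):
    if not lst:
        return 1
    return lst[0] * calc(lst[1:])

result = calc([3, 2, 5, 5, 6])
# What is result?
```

Product over [3, 2, 5, 5, 6] = 3 * 2 * 5 * 5 * 6 = 900

Answer: 900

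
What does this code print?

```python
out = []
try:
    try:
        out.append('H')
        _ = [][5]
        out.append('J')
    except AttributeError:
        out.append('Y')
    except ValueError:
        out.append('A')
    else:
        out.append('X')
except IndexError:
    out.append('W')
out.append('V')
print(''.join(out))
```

Execution trace: 'H' (try body) → 'W' (outer except IndexError) → 'V' (after the try/except). Output: HWV

Answer: HWV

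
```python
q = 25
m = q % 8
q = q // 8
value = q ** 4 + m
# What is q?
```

Trace:
`q = 25` → q = 25
`m = q % 8` → m = 1
`q = q // 8` → q = 3
`value = q ** 4 + m` → value = 82
So q = 3

Answer: 3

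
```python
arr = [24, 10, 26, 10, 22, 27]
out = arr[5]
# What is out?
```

Trace:
`arr = [24, 10, 26, 10, 22, 27]` → arr = [24, 10, 26, 10, 22, 27]
`out = arr[5]` → out = 27
So out = 27

Answer: 27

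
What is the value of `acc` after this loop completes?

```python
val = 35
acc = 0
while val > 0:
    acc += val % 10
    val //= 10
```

Sum digits of 35
`acc` takes the values: 0 → 5 → 8

Answer: 8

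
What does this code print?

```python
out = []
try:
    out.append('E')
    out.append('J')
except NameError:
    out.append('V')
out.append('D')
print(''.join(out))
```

Execution trace: 'E' (try body) → 'J' (try body, no exception) → 'D' (after the try/except). Output: EJD

Answer: EJD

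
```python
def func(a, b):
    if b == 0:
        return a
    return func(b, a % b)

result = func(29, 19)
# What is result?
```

func(29, 19) -> func(19, 10) -> func(10, 9) -> func(9, 1) -> func(1, 0) -> 1

Answer: 1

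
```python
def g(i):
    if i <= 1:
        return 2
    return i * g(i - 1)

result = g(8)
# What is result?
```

g(8) = 8 * 7 * 6 * 5 * 4 * 3 * 2 * 2 = 80640

Answer: 80640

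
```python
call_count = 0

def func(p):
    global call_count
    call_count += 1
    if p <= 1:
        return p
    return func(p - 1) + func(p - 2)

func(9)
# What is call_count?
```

Calls(p) = 1 + Calls(p-1) + Calls(p-2); Calls(0)=Calls(1)=1. For p=9 this gives 109.

Answer: 109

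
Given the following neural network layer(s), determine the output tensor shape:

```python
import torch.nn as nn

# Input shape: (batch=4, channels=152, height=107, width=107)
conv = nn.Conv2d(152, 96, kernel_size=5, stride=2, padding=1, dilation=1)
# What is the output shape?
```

Input: (4, 152, 107, 107) -> Output: (4, 96, 53, 53)

Answer: (4, 96, 53, 53)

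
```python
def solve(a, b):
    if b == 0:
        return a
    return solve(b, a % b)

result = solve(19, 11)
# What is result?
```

solve(19, 11) -> solve(11, 8) -> solve(8, 3) -> solve(3, 2) -> solve(2, 1) -> solve(1, 0) -> 1

Answer: 1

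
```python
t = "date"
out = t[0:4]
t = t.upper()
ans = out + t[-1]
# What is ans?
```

Trace:
`t = "date"` → t = 'date'
`out = t[0:4]` → out = 'date'
`t = t.upper()` → t = 'DATE'
`ans = out + t[-1]` → ans = 'dateE'
So ans = 'dateE'

Answer: 'dateE'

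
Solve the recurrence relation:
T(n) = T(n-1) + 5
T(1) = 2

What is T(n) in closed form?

Unrolling: T(n) = T(1) + 5·(n-1) = 2 + 5(n-1) = 5n - 3.

Answer: T(n) = 5n - 3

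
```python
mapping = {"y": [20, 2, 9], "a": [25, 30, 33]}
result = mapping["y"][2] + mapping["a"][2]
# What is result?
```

Trace:
`mapping = {"y": [20, 2, 9], "a": [25, 30, 33]}` → mapping = {'y': [20, 2, 9], 'a': [25, 30, 33]}
`result = mapping["y"][2] + mapping["a"][2]` → result = 42
So result = 42

Answer: 42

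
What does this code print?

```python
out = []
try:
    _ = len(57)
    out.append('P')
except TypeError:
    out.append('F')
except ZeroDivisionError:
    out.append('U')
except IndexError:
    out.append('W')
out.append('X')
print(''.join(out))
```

Execution trace: 'F' (except TypeError) → 'X' (after the try/except). Output: FX

Answer: FX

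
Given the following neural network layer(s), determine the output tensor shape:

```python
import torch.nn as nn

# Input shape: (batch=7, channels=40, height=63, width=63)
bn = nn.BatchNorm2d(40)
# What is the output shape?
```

Input: (7, 40, 63, 63) -> Output: (7, 40, 63, 63)

Answer: (7, 40, 63, 63)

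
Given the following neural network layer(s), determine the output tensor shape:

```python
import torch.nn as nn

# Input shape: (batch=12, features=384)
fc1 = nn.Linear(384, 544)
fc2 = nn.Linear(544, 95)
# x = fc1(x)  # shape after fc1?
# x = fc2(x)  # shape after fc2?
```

Input: (12, 384) -> after fc1: (12, 544) -> Output: (12, 95)

Answer: (12, 95)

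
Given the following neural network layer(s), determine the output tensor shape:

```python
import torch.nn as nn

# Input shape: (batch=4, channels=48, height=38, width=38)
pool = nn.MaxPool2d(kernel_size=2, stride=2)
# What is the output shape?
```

Input: (4, 48, 38, 38) -> Output: (4, 48, 19, 19)

Answer: (4, 48, 19, 19)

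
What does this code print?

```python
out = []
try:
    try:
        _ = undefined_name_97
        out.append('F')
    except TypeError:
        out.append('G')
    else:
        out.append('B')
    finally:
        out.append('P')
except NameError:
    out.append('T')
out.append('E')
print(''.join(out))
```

Execution trace: 'P' (finally) → 'T' (outer except NameError) → 'E' (after the try/except). Output: PTE

Answer: PTE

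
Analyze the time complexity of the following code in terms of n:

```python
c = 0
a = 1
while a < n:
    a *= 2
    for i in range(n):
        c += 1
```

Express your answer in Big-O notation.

Each loop level contributes: log n × n. Multiplying the contributions gives O(n log n).

Answer: O(n log n)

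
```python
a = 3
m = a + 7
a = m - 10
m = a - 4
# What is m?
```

Trace:
`a = 3` → a = 3
`m = a + 7` → m = 10
`a = m - 10` → a = 0
`m = a - 4` → m = -4
So m = -4

Answer: -4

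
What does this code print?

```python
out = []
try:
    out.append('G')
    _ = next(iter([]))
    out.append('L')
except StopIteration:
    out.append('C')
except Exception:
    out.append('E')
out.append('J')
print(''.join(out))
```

Execution trace: 'G' (try body) → 'C' (except StopIteration) → 'J' (after the try/except). Output: GCJ

Answer: GCJ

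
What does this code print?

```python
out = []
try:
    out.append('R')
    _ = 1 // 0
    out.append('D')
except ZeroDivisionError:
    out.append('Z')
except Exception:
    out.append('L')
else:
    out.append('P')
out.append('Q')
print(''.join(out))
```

Execution trace: 'R' (try body) → 'Z' (except ZeroDivisionError) → 'Q' (after the try/except). Output: RZQ

Answer: RZQ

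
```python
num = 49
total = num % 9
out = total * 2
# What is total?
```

Trace:
`num = 49` → num = 49
`total = num % 9` → total = 4
`out = total * 2` → out = 8
So total = 4

Answer: 4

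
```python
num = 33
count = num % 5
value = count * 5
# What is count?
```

Trace:
`num = 33` → num = 33
`count = num % 5` → count = 3
`value = count * 5` → value = 15
So count = 3

Answer: 3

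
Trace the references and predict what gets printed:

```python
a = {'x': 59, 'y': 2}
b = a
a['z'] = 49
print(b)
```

Key concept: dict aliasing.
Step by step:
`a = {'x': 59, 'y': 2}` → a = {'x': 59, 'y': 2}
`b = a` → b = {'x': 59, 'y': 2} (same object as a)
`a['z'] = 49` → a = {'x': 59, 'y': 2, 'z': 49} (same object as b); b = {'x': 59, 'y': 2, 'z': 49} (same object as a)
`print(b)` → prints {'x': 59, 'y': 2, 'z': 49}

Answer: {'x': 59, 'y': 2, 'z': 49}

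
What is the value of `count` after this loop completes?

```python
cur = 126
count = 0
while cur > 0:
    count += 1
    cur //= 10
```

Count digits by repeated division by 10
`count` takes the values: 0 → 1 → 2 → 3

Answer: 3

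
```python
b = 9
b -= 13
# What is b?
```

Trace:
`b = 9` → b = 9
`b -= 13` → b = -4
So b = -4

Answer: -4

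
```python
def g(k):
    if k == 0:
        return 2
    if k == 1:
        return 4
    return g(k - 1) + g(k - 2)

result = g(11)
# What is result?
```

Build up from base cases: g(0)=2, g(1)=4, g(2)=6, g(3)=10, g(4)=16, g(5)=26, g(6)=42, ..., g(11)=466

Answer: 466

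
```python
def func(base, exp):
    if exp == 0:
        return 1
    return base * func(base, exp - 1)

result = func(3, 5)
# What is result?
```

func(3, 5) = 3 * 3 * 3 * 3 * 3 = 243

Answer: 243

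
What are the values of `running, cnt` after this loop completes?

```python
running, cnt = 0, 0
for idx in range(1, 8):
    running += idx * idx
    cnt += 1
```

Sum of squares and count
`running, cnt` takes the values: (0, 0) → (1, 0) → (1, 1) → (5, 1) → (5, 2) → (14, 2) → (14, 3) → (30, 3) → (30, 4) → (55, 4) → (55, 5) → (91, 5) → (91, 6) → (140, 6) → (140, 7)

Answer: 140, 7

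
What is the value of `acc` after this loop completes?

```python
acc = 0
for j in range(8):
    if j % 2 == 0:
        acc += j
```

Sum of even numbers 0 to 7
`acc` takes the values: 0 → 2 → 6 → 12

Answer: 12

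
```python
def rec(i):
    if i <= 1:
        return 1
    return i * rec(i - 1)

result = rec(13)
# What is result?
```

rec(13) = 13 * 12 * 11 * 10 * 9 * 8 * 7 * 6 * 5 * 4 * 3 * 2 * 1 = 6227020800

Answer: 6227020800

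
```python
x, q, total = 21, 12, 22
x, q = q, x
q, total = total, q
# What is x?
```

Trace:
`x, q, total = 21, 12, 22` → x = 21; q = 12; total = 22
`x, q = q, x` → x = 12; q = 21
`q, total = total, q` → q = 22; total = 21
So x = 12

Answer: 12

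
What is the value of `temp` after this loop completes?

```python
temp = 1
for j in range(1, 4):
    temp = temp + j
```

Start at 1, add 1 through 3
`temp` takes the values: 1 → 2 → 4 → 7

Answer: 7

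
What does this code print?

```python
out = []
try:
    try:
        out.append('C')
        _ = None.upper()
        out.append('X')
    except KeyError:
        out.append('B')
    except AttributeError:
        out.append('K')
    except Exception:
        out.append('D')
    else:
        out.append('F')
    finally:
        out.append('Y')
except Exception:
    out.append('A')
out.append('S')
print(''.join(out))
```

Execution trace: 'C' (inner try body) → 'K' (inner except AttributeError) → 'Y' (inner finally) → 'S' (after the try/except). Output: CKYS

Answer: CKYS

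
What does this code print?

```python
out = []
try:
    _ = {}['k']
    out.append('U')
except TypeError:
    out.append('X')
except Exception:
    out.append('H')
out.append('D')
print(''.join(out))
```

Execution trace: 'H' (except Exception) → 'D' (after the try/except). Output: HD

Answer: HD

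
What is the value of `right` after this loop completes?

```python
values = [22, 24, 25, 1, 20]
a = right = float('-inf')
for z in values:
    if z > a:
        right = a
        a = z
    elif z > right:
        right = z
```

Second largest (with repeats) in [22, 24, 25, 1, 20]
`right` takes the values: -inf → 22 → 24

Answer: 24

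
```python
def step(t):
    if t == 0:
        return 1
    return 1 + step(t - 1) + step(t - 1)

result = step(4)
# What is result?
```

step(t) = 1 + 2·step(t-1), step(0)=1. Closed form: (1+1)·2^4 - 1 = 31.

Answer: 31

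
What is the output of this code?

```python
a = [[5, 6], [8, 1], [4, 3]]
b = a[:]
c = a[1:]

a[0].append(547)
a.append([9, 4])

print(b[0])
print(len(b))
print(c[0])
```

Key concept: slice with nested mutation.
Step by step:
`a = [[5, 6], [8, 1], [4, 3]]` → a = [[5, 6], [8, 1], [4, 3]]
`b = a[:]` → b = [[5, 6], [8, 1], [4, 3]]
`c = a[1:]` → c = [[8, 1], [4, 3]]
`a[0].append(547)` → a = [[5, 6, 547], [8, 1], [4, 3]]; b = [[5, 6, 547], [8, 1], [4, 3]]
`a.append([9, 4])` → a = [[5, 6, 547], [8, 1], [4, 3], [9, 4]]
`print(b[0])` → prints [5, 6, 547]
`print(len(b))` → prints 3
`print(c[0])` → prints [8, 1]

Answer:
[5, 6, 547]
3
[8, 1]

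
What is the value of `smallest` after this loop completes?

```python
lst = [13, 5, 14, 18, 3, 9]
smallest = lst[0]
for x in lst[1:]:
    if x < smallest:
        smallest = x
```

Minimum of [13, 5, 14, 18, 3, 9]
`smallest` takes the values: 13 → 5 → 3

Answer: 3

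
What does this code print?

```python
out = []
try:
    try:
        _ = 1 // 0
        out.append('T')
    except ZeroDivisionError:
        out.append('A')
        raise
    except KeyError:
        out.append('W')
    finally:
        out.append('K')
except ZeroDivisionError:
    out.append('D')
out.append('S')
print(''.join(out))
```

Execution trace: 'A' (inner except ZeroDivisionError) → 'K' (inner finally) → 'D' (outer except ZeroDivisionError) → 'S' (after the try/except). Output: AKDS

Answer: AKDS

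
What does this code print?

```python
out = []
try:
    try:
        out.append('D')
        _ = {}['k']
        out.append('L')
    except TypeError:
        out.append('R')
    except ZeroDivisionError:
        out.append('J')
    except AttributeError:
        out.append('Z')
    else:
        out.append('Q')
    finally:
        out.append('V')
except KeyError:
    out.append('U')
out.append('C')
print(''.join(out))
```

Execution trace: 'D' (try body) → 'V' (finally) → 'U' (outer except KeyError) → 'C' (after the try/except). Output: DVUC

Answer: DVUC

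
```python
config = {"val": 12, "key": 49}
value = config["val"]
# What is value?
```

Trace:
`config = {"val": 12, "key": 49}` → config = {'val': 12, 'key': 49}
`value = config["val"]` → value = 12
So value = 12

Answer: 12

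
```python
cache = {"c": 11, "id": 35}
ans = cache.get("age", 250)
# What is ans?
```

Trace:
`cache = {"c": 11, "id": 35}` → cache = {'c': 11, 'id': 35}
`ans = cache.get("age", 250)` → ans = 250
So ans = 250

Answer: 250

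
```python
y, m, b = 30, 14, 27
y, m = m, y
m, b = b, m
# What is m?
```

Trace:
`y, m, b = 30, 14, 27` → y = 30; m = 14; b = 27
`y, m = m, y` → y = 14; m = 30
`m, b = b, m` → m = 27; b = 30
So m = 27

Answer: 27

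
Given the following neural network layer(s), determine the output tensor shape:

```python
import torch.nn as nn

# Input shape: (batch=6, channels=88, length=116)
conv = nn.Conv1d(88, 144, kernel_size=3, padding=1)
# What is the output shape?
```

Input: (6, 88, 116) -> Output: (6, 144, 116)

Answer: (6, 144, 116)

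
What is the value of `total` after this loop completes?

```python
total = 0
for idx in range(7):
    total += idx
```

Sum of 0 to 6 = 21
`total` takes the values: 0 → 1 → 3 → 6 → 10 → 15 → 21

Answer: 21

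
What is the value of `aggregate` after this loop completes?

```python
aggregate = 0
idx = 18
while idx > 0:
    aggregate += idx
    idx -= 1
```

Sum 18 down to 1
`aggregate` takes the values: 0 → 18 → 35 → 51 → 66 → 80 → 93 → 105 → 116 → 126 → 135 → 143 → 150 → 156 → 161 → 165 → 168 → 170 → 171

Answer: 171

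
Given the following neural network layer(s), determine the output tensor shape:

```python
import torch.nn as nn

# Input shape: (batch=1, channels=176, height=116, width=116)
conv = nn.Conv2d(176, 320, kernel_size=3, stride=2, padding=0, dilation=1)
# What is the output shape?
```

Input: (1, 176, 116, 116) -> Output: (1, 320, 57, 57)

Answer: (1, 320, 57, 57)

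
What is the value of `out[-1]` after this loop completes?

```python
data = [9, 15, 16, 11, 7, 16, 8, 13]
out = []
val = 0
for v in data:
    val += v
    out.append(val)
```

Cumulative sum ends at 95
`out` takes the values: [] → [9] → [9, 24] → [9, 24, 40] → [9, 24, 40, 51] → [9, 24, 40, 51, 58] → [9, 24, 40, 51, 58, 74] → [9, 24, 40, 51, 58, 74, 82] → [9, 24, 40, 51, 58, 74, 82, 95]
So `out[-1]` = 95

Answer: 95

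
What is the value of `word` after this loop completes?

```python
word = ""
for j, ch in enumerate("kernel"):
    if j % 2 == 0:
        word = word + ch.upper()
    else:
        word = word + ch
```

Uppercase even positions in 'kernel'
`word` takes the values: "" → "K" → "Ke" → "KeR" → "KeRn" → "KeRnE" → "KeRnEl"

Answer: "KeRnEl"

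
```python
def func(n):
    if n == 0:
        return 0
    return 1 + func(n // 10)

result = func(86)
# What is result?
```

Count of digits of 86: 2

Answer: 2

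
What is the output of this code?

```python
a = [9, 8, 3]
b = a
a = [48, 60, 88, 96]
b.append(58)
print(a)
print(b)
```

Key concept: rebinding vs mutation: a is rebound to a new list, b still points at the original.
Step by step:
`a = [9, 8, 3]` → a = [9, 8, 3]
`b = a` → b = [9, 8, 3] (same object as a)
`a = [48, 60, 88, 96]` → a = [48, 60, 88, 96]
`b.append(58)` → b = [9, 8, 3, 58]
`print(a)` → prints [48, 60, 88, 96]
`print(b)` → prints [9, 8, 3, 58]

Answer:
[48, 60, 88, 96]
[9, 8, 3, 58]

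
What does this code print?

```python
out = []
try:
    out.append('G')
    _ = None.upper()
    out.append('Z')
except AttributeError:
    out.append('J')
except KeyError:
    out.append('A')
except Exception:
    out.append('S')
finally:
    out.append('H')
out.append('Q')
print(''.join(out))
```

Execution trace: 'G' (try body) → 'J' (except AttributeError) → 'H' (finally) → 'Q' (after the try/except). Output: GJHQ

Answer: GJHQ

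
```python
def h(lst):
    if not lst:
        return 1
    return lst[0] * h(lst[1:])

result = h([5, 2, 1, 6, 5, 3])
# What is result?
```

Product over [5, 2, 1, 6, 5, 3] = 5 * 2 * 1 * 6 * 5 * 3 = 900

Answer: 900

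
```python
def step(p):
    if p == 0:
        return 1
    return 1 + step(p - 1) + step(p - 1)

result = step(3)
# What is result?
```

step(p) = 1 + 2·step(p-1), step(0)=1. Closed form: (1+1)·2^3 - 1 = 15.

Answer: 15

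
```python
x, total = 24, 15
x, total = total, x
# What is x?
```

Trace:
`x, total = 24, 15` → x = 24; total = 15
`x, total = total, x` → x = 15; total = 24
So x = 15

Answer: 15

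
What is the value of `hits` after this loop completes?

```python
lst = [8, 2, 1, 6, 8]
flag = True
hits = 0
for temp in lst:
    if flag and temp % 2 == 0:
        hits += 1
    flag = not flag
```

Count even values at even positions
`hits` takes the values: 0 → 1 → 2

Answer: 2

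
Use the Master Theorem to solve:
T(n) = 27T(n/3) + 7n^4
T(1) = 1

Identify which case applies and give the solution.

a=27, b=3, f(n)=7n^4. log_3(27) = 3. Since c=4 > 3 and the regularity condition holds (27(n/3)^4 = (27/3^4)n^4 with 27/3^4 < 1), Case 3 applies: T(n) = Θ(f(n)) = O(n^4).

Answer: O(n^4) - Case 3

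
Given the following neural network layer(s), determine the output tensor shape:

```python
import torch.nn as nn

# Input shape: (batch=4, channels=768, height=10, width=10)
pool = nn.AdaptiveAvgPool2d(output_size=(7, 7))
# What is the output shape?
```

Input: (4, 768, 10, 10) -> Output: (4, 768, 7, 7)

Answer: (4, 768, 7, 7)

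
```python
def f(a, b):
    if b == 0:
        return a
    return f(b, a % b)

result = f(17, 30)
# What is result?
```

f(17, 30) -> f(30, 17) -> f(17, 13) -> f(13, 4) -> f(4, 1) -> f(1, 0) -> 1

Answer: 1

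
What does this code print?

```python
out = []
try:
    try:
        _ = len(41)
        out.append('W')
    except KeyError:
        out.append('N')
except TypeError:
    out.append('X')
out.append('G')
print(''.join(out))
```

Execution trace: 'X' (outer except TypeError) → 'G' (after the try/except). Output: XG

Answer: XG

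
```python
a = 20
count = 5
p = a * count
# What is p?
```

Trace:
`a = 20` → a = 20
`count = 5` → count = 5
`p = a * count` → p = 100
So p = 100

Answer: 100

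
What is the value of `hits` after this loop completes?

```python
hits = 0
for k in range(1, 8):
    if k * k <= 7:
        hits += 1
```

Count numbers where k² ≤ 7
`hits` takes the values: 0 → 1 → 2

Answer: 2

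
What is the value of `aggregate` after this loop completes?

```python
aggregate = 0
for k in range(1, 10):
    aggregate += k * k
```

Sum of squares 1² to 9² = 285
`aggregate` takes the values: 0 → 1 → 5 → 14 → 30 → 55 → 91 → 140 → 204 → 285

Answer: 285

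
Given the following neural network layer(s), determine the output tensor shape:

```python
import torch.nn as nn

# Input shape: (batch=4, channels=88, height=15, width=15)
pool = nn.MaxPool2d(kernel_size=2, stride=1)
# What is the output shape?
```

Input: (4, 88, 15, 15) -> Output: (4, 88, 14, 14)

Answer: (4, 88, 14, 14)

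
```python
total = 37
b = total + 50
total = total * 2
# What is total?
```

Trace:
`total = 37` → total = 37
`b = total + 50` → b = 87
`total = total * 2` → total = 74
So total = 74

Answer: 74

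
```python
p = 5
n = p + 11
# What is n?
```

Trace:
`p = 5` → p = 5
`n = p + 11` → n = 16
So n = 16

Answer: 16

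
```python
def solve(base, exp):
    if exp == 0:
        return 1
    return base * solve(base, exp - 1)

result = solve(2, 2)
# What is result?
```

solve(2, 2) = 2 * 2 = 4

Answer: 4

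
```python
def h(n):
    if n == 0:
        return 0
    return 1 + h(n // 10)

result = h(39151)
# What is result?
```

Count of digits of 39151: 5

Answer: 5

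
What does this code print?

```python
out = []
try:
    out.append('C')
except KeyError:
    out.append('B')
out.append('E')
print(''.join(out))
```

Execution trace: 'C' (try body, no exception) → 'E' (after the try/except). Output: CE

Answer: CE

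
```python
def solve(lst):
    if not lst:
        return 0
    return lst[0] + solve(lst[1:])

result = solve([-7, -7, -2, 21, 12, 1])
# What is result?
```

(-7) + (-7) + (-2) + 21 + 12 + 1 + 0 = 18

Answer: 18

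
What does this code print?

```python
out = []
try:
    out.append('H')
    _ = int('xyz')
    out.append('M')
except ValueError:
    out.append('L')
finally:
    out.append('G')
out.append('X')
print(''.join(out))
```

Execution trace: 'H' (try body) → 'L' (except ValueError) → 'G' (finally) → 'X' (after the try/except). Output: HLGX

Answer: HLGX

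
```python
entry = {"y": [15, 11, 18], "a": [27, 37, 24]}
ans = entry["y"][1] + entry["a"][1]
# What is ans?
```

Trace:
`entry = {"y": [15, 11, 18], "a": [27, 37, 24]}` → entry = {'y': [15, 11, 18], 'a': [27, 37, 24]}
`ans = entry["y"][1] + entry["a"][1]` → ans = 48
So ans = 48

Answer: 48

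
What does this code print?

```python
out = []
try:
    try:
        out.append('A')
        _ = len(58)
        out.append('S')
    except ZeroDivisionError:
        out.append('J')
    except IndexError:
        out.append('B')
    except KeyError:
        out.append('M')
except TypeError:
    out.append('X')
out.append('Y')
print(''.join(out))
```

Execution trace: 'A' (try body) → 'X' (outer except TypeError) → 'Y' (after the try/except). Output: AXY

Answer: AXY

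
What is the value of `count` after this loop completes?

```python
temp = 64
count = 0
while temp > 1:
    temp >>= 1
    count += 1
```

Count right shifts until 1
`count` takes the values: 0 → 1 → 2 → 3 → 4 → 5 → 6

Answer: 6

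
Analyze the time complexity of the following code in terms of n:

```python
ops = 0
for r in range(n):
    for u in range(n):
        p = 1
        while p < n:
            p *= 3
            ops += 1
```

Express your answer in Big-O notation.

Each loop level contributes: n × n × log n. Multiplying the contributions gives O(n^2 log n).

Answer: O(n^2 log n)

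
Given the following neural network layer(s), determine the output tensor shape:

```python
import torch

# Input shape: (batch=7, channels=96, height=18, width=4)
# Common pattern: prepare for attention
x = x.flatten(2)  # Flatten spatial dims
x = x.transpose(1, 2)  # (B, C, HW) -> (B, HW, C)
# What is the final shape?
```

Input: (7, 96, 18, 4) -> after flatten(2): (7, 96, 72) -> Output: (7, 72, 96)

Answer: (7, 72, 96)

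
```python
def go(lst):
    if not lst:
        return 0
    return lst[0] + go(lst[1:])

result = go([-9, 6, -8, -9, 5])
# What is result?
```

(-9) + 6 + (-8) + (-9) + 5 + 0 = -15

Answer: -15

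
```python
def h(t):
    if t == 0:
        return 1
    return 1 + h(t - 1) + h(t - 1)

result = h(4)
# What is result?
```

h(t) = 1 + 2·h(t-1), h(0)=1. Closed form: (1+1)·2^4 - 1 = 31.

Answer: 31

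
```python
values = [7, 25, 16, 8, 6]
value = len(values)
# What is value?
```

Trace:
`values = [7, 25, 16, 8, 6]` → values = [7, 25, 16, 8, 6]
`value = len(values)` → value = 5
So value = 5

Answer: 5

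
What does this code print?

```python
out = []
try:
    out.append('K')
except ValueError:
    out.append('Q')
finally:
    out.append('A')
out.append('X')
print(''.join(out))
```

Execution trace: 'K' (try body, no exception) → 'A' (finally) → 'X' (after the try/except). Output: KAX

Answer: KAX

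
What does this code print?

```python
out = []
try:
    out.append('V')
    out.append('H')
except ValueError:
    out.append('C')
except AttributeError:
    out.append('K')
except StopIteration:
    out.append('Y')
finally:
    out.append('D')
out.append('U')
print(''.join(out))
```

Execution trace: 'V' (try body) → 'H' (try body, no exception) → 'D' (finally) → 'U' (after the try/except). Output: VHDU

Answer: VHDU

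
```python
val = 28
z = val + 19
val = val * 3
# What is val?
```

Trace:
`val = 28` → val = 28
`z = val + 19` → z = 47
`val = val * 3` → val = 84
So val = 84

Answer: 84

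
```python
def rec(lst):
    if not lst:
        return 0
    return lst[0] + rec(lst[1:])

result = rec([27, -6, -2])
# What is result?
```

27 + (-6) + (-2) + 0 = 19

Answer: 19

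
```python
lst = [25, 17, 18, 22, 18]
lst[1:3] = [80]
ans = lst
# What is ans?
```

Trace:
`lst = [25, 17, 18, 22, 18]` → lst = [25, 17, 18, 22, 18]
`lst[1:3] = [80]` → lst = [25, 80, 22, 18]
`ans = lst` → ans = [25, 80, 22, 18]
So ans = [25, 80, 22, 18]

Answer: [25, 80, 22, 18]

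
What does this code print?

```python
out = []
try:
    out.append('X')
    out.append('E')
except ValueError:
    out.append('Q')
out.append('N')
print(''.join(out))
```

Execution trace: 'X' (try body) → 'E' (try body, no exception) → 'N' (after the try/except). Output: XEN

Answer: XEN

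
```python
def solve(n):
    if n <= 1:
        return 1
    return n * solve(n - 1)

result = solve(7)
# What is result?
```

solve(7) = 7 * 6 * 5 * 4 * 3 * 2 * 1 = 5040

Answer: 5040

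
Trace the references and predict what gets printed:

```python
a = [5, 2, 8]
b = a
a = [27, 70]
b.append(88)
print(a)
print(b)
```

Key concept: rebinding vs mutation: a is rebound to a new list, b still points at the original.
Step by step:
`a = [5, 2, 8]` → a = [5, 2, 8]
`b = a` → b = [5, 2, 8] (same object as a)
`a = [27, 70]` → a = [27, 70]
`b.append(88)` → b = [5, 2, 8, 88]
`print(a)` → prints [27, 70]
`print(b)` → prints [5, 2, 8, 88]

Answer:
[27, 70]
[5, 2, 8, 88]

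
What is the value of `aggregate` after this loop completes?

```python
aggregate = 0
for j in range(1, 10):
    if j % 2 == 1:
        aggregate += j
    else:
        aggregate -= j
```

Add odd, subtract even
`aggregate` takes the values: 0 → 1 → -1 → 2 → -2 → 3 → -3 → 4 → -4 → 5

Answer: 5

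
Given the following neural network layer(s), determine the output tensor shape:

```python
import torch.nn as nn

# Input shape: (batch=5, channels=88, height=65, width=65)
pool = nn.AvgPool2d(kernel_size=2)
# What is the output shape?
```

Input: (5, 88, 65, 65) -> Output: (5, 88, 32, 32)

Answer: (5, 88, 32, 32)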